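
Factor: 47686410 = 2^1*3^2*5^1 * 109^1 *4861^1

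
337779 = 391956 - 54177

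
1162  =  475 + 687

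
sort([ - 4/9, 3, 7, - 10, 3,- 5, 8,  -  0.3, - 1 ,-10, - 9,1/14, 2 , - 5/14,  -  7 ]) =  [ - 10,-10, - 9, - 7, - 5 , - 1, - 4/9, - 5/14,-0.3,1/14, 2,3,3, 7,  8 ]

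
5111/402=12 + 287/402 =12.71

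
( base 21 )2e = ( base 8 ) 70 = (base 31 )1p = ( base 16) 38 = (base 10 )56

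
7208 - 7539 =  - 331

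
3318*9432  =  31295376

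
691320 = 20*34566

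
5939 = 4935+1004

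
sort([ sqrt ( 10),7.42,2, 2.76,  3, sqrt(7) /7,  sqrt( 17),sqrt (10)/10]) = [ sqrt(10) /10,sqrt(7) /7,2,2.76, 3,sqrt( 10 ),sqrt(17 ), 7.42] 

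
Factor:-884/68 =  - 13= - 13^1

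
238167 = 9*26463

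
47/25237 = 47/25237 = 0.00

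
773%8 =5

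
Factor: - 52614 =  - 2^1*3^2*37^1 * 79^1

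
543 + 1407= 1950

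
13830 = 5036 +8794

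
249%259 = 249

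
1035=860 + 175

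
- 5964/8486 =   -  1+ 1261/4243 = -  0.70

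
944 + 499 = 1443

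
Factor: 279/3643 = 3^2*31^1*3643^(-1)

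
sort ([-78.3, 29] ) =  [ - 78.3,29 ] 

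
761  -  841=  - 80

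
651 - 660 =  - 9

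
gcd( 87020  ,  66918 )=38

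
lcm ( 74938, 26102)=2323078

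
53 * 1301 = 68953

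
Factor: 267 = 3^1 * 89^1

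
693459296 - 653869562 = 39589734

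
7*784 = 5488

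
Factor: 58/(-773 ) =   -  2^1*29^1*773^( - 1)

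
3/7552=3/7552 = 0.00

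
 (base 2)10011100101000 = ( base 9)14667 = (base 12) 5974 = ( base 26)ELE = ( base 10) 10024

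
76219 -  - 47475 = 123694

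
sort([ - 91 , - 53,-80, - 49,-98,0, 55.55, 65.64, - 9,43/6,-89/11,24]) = [-98, - 91,  -  80, - 53, - 49,-9, - 89/11,0,43/6,24, 55.55,65.64 ]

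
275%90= 5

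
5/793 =5/793 =0.01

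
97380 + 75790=173170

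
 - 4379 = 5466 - 9845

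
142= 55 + 87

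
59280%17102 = 7974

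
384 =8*48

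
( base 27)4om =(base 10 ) 3586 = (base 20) 8J6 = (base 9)4824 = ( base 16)E02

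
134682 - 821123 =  - 686441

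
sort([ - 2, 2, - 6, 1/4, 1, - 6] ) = [-6, - 6, - 2, 1/4, 1, 2] 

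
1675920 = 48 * 34915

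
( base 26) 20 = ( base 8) 64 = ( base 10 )52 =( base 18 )2g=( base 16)34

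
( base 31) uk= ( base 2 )1110110110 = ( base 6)4222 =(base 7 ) 2525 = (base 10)950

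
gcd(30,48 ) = 6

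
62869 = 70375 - 7506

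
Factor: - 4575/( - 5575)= 183/223 = 3^1 * 61^1*223^( - 1)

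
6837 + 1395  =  8232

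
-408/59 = -408/59 = - 6.92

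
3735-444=3291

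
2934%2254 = 680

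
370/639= 370/639=0.58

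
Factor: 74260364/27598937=2^2*1187^ ( - 1)*23251^(-1)*18565091^1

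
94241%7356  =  5969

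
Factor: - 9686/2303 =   -  2^1 *7^( - 2) * 29^1*47^( - 1)*167^1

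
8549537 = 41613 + 8507924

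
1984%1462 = 522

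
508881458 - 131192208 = 377689250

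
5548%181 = 118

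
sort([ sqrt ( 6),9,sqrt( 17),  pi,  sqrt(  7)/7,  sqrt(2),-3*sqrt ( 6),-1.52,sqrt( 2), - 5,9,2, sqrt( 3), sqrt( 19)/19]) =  [ - 3 * sqrt( 6), - 5, - 1.52,sqrt ( 19)/19,sqrt(7 )/7,sqrt( 2),  sqrt (2), sqrt( 3), 2, sqrt(6 ),pi,sqrt( 17),9, 9]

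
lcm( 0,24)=0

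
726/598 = 363/299 = 1.21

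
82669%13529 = 1495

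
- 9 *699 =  - 6291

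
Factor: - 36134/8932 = - 89/22=- 2^ (-1) *11^ ( - 1)*89^1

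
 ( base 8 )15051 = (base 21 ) f3j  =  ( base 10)6697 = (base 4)1220221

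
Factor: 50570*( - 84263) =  - 4261179910 =- 2^1*5^1*13^1*389^1*84263^1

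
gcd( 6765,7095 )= 165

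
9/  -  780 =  - 1+ 257/260 = -0.01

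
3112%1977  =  1135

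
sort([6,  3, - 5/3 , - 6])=[ - 6, - 5/3, 3,6] 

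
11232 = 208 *54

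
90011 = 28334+61677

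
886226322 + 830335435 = 1716561757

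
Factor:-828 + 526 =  - 2^1*151^1 = - 302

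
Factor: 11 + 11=22 = 2^1*11^1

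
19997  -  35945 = - 15948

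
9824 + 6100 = 15924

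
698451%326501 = 45449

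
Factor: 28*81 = 2268 = 2^2*3^4*7^1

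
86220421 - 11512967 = 74707454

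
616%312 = 304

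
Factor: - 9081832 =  - 2^3* 1135229^1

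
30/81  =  10/27 = 0.37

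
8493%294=261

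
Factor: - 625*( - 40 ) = 25000 = 2^3*  5^5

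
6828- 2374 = 4454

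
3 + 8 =11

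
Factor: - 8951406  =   - 2^1*3^1*73^1*107^1*191^1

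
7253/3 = 7253/3= 2417.67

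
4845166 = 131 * 36986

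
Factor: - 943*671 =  - 632753 = - 11^1* 23^1*41^1*61^1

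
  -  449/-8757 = 449/8757 = 0.05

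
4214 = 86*49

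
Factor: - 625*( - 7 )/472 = 4375/472  =  2^( - 3 )*5^4*7^1*59^( - 1)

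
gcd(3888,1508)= 4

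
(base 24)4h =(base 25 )4d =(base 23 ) 4l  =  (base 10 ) 113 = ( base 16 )71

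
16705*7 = 116935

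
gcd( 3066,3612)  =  42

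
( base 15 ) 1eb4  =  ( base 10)6694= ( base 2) 1101000100110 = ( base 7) 25342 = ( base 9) 10157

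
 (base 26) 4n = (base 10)127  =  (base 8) 177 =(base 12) a7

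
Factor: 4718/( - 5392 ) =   -  2^( - 3)*7^1 = - 7/8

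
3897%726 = 267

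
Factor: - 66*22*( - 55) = 79860 = 2^2*3^1 * 5^1 * 11^3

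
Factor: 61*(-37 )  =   - 2257 = -  37^1*61^1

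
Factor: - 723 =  - 3^1 * 241^1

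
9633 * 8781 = 84587373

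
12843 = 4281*3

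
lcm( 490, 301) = 21070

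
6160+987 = 7147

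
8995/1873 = 4 + 1503/1873 = 4.80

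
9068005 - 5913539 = 3154466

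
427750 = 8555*50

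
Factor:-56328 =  - 2^3*3^1*2347^1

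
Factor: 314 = 2^1*157^1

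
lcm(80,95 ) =1520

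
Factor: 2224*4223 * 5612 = 2^6*23^1* 41^1*61^1 * 103^1*139^1 = 52707634624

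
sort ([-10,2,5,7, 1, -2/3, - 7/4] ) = [ - 10,-7/4, - 2/3, 1,  2,5,7 ]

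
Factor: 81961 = 11^1*7451^1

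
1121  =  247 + 874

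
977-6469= - 5492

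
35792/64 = 559 + 1/4 = 559.25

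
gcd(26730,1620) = 810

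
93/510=31/170 = 0.18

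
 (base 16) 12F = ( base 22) DH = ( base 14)179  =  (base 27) b6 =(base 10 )303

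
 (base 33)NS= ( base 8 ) 1423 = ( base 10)787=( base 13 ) 487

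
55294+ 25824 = 81118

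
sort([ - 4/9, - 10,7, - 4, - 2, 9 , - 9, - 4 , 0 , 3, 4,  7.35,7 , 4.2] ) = [ - 10, - 9, -4, - 4, - 2,-4/9,  0,3, 4 , 4.2, 7,  7,7.35,9 ] 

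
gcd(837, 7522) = 1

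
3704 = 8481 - 4777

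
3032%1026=980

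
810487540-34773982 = 775713558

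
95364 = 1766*54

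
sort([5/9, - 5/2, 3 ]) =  [ - 5/2,5/9,  3 ] 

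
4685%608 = 429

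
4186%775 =311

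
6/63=2/21 = 0.10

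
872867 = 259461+613406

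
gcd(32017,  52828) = 1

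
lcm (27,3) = 27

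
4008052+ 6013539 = 10021591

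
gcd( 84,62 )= 2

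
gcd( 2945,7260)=5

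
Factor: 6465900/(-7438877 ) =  - 2^2 *3^1*5^2*7^1*17^( - 1 )* 29^( - 1)*79^( - 1 )*191^( - 1)*  3079^1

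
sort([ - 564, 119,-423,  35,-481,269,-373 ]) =[ - 564, - 481, - 423, - 373,  35, 119, 269] 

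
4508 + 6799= 11307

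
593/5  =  118  +  3/5 = 118.60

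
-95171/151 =- 631 + 110/151  =  - 630.27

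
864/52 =16 + 8/13=16.62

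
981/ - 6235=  - 1 + 5254/6235  =  - 0.16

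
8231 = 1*8231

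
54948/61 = 900+48/61= 900.79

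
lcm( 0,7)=0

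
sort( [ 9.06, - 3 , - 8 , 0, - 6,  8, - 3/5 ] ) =[  -  8, - 6, - 3, - 3/5,  0, 8,9.06] 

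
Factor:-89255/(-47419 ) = 5^1* 17851^1*47419^( -1)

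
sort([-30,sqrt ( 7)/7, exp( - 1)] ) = [ - 30, exp( - 1), sqrt ( 7) /7 ] 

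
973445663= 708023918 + 265421745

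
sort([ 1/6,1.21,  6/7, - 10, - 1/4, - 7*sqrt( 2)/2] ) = [ - 10, - 7*sqrt(2 )/2, - 1/4,  1/6,6/7,1.21 ] 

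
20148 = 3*6716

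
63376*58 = 3675808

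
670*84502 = 56616340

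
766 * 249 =190734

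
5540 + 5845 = 11385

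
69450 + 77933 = 147383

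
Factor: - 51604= - 2^2*7^1*19^1 * 97^1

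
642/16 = 40+ 1/8 = 40.12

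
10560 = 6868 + 3692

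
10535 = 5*2107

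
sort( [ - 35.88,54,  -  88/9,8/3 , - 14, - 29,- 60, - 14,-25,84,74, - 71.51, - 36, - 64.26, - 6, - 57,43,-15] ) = [ - 71.51, - 64.26,-60, - 57, - 36, - 35.88, - 29, - 25,-15, - 14, - 14, - 88/9 , - 6,  8/3, 43,54,74,84] 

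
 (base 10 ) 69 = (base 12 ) 59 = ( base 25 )2j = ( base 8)105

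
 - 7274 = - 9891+2617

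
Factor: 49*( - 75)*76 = - 2^2*3^1*5^2*7^2*19^1 =- 279300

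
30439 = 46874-16435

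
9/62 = 9/62 = 0.15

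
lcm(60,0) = 0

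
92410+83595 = 176005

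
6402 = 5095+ 1307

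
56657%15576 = 9929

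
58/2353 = 58/2353 = 0.02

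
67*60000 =4020000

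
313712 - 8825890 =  - 8512178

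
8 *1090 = 8720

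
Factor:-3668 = -2^2 * 7^1* 131^1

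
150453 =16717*9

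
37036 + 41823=78859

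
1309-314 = 995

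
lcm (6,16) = 48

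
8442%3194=2054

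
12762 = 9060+3702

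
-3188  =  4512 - 7700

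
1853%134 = 111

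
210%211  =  210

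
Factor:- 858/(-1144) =3/4 = 2^( - 2) *3^1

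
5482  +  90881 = 96363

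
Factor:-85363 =  -  85363^1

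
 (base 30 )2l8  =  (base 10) 2438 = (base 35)1YN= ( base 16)986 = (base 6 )15142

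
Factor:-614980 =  - 2^2*5^1 * 97^1*317^1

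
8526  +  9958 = 18484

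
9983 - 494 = 9489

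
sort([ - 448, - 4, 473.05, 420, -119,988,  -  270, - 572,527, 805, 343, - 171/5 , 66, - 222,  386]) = [ - 572, - 448,-270 , - 222 , - 119, - 171/5, - 4, 66, 343, 386,420, 473.05, 527,805,  988]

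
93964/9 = 93964/9  =  10440.44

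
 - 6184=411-6595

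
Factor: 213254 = 2^1*106627^1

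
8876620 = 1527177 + 7349443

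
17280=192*90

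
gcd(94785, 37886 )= 1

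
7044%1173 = 6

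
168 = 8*21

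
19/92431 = 19/92431 = 0.00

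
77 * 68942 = 5308534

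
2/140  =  1/70 = 0.01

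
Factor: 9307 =41^1 * 227^1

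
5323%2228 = 867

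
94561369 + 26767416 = 121328785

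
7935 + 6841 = 14776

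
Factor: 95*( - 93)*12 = -106020  =  -2^2 * 3^2*5^1*19^1 *31^1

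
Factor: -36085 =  - 5^1*7^1*1031^1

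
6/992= 3/496 = 0.01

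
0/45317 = 0 = 0.00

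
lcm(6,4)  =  12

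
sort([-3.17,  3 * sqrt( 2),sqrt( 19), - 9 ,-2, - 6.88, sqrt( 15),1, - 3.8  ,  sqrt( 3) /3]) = [ - 9,-6.88, - 3.8, - 3.17, - 2, sqrt( 3 )/3,1, sqrt( 15)  ,  3*sqrt( 2), sqrt(19)] 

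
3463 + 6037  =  9500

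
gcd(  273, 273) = 273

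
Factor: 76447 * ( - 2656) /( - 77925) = 2^5 * 3^( - 1 )*5^ ( - 2)*7^1*67^1 * 83^1 * 163^1*1039^( - 1 ) = 203043232/77925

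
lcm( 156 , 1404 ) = 1404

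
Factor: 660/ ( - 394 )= - 330/197 = - 2^1*3^1*5^1*11^1*197^(  -  1 )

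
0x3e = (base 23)2g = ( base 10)62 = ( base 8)76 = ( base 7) 116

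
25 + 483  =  508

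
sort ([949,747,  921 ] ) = [ 747,921,949 ]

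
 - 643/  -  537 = 643/537 = 1.20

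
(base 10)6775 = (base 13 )3112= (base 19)IEB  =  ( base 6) 51211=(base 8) 15167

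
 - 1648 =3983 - 5631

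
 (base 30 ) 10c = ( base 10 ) 912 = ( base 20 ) 25c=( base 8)1620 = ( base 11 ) 75A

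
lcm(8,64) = 64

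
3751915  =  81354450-77602535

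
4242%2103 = 36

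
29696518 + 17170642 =46867160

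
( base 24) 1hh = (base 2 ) 1111101001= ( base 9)1332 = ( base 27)1a2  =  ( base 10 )1001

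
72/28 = 18/7  =  2.57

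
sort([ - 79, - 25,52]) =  [  -  79,-25 , 52 ] 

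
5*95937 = 479685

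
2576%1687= 889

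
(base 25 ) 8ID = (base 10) 5463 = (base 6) 41143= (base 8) 12527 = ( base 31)5L7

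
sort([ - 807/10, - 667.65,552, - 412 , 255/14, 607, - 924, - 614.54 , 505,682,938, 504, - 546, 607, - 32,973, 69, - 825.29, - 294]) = [-924, - 825.29  , - 667.65,-614.54, - 546, - 412, - 294, - 807/10, - 32,255/14,69,504,505,552,607,607,682,938,973] 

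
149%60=29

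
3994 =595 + 3399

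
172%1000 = 172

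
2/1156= 1/578 =0.00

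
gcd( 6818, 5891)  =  1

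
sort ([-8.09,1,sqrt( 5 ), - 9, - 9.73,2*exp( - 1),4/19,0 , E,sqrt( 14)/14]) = [ - 9.73, - 9, - 8.09, 0 , 4/19,sqrt( 14 )/14,2* exp( - 1),1,sqrt( 5),E ] 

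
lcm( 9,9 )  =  9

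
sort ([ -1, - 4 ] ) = [-4, - 1]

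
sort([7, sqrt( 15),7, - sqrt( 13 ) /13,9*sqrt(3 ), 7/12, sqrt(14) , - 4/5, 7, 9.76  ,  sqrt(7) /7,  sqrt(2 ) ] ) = [ - 4/5,-sqrt( 13 ) /13,sqrt(7 ) /7,7/12,  sqrt(2),sqrt(14),sqrt( 15 ) , 7,7,7, 9.76,9*sqrt(3)] 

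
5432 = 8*679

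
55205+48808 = 104013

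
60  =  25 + 35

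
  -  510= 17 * ( - 30 )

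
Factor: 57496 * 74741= 4297308536 =2^3 * 31^1*2411^1 * 7187^1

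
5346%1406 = 1128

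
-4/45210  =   - 1+ 22603/22605 = - 0.00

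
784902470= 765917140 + 18985330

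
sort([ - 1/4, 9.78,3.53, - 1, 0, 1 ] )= [  -  1,-1/4,0 , 1, 3.53 , 9.78 ] 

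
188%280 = 188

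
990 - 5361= - 4371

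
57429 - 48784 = 8645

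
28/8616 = 7/2154=0.00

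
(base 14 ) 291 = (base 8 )1007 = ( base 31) GN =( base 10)519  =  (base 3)201020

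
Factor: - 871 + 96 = - 775 = - 5^2*31^1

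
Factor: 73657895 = 5^1* 14731579^1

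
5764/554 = 2882/277 =10.40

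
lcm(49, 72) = 3528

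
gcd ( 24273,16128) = 9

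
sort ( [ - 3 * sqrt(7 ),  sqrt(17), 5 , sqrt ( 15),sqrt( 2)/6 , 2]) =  [ - 3 * sqrt(7), sqrt (2 )/6,2,sqrt ( 15),sqrt(17), 5]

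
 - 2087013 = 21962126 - 24049139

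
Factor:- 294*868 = - 2^3*3^1*7^3*31^1 = -255192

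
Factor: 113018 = 2^1*56509^1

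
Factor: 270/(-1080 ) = -2^ ( - 2) =- 1/4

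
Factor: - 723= - 3^1 * 241^1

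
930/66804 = 155/11134= 0.01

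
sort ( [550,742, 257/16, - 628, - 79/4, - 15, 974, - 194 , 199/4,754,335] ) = [ -628, - 194,  -  79/4, - 15 , 257/16, 199/4,  335, 550,742,  754, 974] 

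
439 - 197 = 242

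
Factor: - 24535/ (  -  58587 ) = 3^( - 1) * 5^1*7^1 * 59^( - 1)*331^( - 1 )*701^1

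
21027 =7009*3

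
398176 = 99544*4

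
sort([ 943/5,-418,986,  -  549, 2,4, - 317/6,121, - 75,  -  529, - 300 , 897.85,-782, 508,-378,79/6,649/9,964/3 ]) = [-782,-549,-529, - 418,-378, - 300, - 75, - 317/6,2,  4,79/6,  649/9,121,  943/5 , 964/3, 508, 897.85,986]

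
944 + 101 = 1045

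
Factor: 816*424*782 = 2^8*3^1 *17^2*23^1 * 53^1 = 270559488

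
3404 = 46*74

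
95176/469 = 95176/469=202.93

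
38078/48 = 19039/24= 793.29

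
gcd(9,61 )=1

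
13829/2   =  13829/2 = 6914.50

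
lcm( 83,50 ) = 4150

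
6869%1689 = 113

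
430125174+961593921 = 1391719095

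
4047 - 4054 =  - 7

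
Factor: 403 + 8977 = 9380= 2^2*5^1*7^1*67^1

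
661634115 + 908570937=1570205052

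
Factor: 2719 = 2719^1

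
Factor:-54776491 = - 7^1*11^1* 379^1*1877^1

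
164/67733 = 164/67733 = 0.00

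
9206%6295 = 2911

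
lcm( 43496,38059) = 304472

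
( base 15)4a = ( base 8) 106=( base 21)37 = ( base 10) 70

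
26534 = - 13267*(- 2) 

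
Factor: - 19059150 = -2^1*  3^1*5^2*11^1*11551^1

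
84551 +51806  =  136357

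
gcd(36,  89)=1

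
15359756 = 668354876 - 652995120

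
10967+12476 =23443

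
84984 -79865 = 5119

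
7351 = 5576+1775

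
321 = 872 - 551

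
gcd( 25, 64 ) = 1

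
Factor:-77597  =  -13^1 * 47^1*127^1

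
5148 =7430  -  2282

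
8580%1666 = 250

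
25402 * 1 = 25402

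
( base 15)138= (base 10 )278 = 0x116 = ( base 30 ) 98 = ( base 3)101022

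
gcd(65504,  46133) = 1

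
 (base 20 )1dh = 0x2A5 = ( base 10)677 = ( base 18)21b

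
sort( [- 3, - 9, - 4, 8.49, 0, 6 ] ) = [ - 9, - 4,-3, 0, 6, 8.49] 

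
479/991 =479/991= 0.48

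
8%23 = 8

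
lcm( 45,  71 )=3195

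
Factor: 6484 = 2^2 * 1621^1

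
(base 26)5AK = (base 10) 3660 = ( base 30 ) 420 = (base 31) 3p2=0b111001001100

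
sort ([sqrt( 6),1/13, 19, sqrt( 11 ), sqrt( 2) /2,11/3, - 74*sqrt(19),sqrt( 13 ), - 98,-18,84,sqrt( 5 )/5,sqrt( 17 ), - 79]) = [ -74*sqrt(19 ) ,-98,  -  79,  -  18,1/13,sqrt(5)/5,sqrt(2)/2 , sqrt(6), sqrt(11 ),sqrt(13),11/3 , sqrt( 17),19,84]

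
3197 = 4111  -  914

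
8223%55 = 28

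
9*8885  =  79965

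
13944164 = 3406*4094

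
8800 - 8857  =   -57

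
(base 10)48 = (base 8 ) 60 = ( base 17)2E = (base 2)110000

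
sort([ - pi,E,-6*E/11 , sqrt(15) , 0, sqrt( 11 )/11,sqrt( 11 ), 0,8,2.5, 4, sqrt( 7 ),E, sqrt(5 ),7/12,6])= [ - pi,-6*E/11, 0,0,sqrt( 11 )/11,7/12,sqrt( 5),2.5 , sqrt( 7 ),E,E, sqrt(11 ),sqrt( 15 ),4,  6,8] 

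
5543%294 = 251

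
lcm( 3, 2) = 6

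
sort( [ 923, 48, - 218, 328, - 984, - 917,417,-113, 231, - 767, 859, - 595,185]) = [- 984,-917, - 767, - 595, - 218, - 113, 48,  185, 231, 328 , 417, 859 , 923 ] 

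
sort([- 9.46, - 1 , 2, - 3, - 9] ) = [-9.46,-9 , - 3, - 1,2 ]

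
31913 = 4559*7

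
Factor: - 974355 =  - 3^1 *5^1*17^1 * 3821^1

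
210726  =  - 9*( - 23414)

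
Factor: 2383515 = 3^2* 5^1*52967^1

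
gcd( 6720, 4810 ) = 10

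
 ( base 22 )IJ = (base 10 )415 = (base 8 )637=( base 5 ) 3130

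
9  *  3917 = 35253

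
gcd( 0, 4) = 4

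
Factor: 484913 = 11^1*13^1*3391^1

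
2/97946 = 1/48973=   0.00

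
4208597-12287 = 4196310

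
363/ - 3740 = -1 + 307/340 = - 0.10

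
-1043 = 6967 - 8010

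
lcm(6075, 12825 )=115425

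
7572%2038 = 1458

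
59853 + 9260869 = 9320722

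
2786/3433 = 2786/3433 = 0.81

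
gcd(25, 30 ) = 5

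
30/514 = 15/257 = 0.06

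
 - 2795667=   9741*( - 287)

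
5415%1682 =369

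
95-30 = 65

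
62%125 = 62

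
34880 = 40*872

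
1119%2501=1119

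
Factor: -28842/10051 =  - 2^1*3^1 *11^1*23^(  -  1) = - 66/23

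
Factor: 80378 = 2^1 * 40189^1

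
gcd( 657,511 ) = 73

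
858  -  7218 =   -  6360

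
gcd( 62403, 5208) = 93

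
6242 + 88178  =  94420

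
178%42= 10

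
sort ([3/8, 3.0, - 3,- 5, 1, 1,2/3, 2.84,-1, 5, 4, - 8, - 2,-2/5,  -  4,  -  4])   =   [ - 8,  -  5, - 4,-4,-3, - 2,- 1, - 2/5,3/8, 2/3 , 1,  1, 2.84, 3.0, 4 , 5 ]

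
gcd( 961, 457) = 1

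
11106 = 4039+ 7067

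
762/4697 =762/4697 = 0.16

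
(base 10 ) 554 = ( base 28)jm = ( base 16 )22A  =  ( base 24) N2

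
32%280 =32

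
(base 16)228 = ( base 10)552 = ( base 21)156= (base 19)1A1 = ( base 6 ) 2320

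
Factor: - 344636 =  - 2^2 * 29^1*2971^1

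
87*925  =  80475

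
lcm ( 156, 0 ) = 0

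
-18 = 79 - 97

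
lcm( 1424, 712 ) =1424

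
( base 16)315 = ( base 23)1b7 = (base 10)789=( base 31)PE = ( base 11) 658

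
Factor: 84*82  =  6888 = 2^3*3^1 * 7^1*41^1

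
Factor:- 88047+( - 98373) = - 186420 = - 2^2*3^1*5^1*13^1*239^1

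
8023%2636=115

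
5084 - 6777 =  - 1693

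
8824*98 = 864752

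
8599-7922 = 677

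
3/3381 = 1/1127 = 0.00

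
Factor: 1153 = 1153^1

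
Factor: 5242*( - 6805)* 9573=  - 341486237130 = - 2^1*3^1*5^1 *1361^1*2621^1 * 3191^1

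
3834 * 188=720792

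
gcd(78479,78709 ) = 1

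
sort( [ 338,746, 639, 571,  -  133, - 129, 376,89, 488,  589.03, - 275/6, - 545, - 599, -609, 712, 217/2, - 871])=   [-871, - 609,-599 , - 545, - 133, - 129, - 275/6 , 89, 217/2, 338 , 376, 488 , 571,589.03,  639, 712, 746 ] 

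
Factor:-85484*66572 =-5690840848 = - 2^4 * 7^1*11^1*17^1*43^1*71^1*89^1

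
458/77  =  5 + 73/77=5.95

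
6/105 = 2/35 = 0.06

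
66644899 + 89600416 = 156245315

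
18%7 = 4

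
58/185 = 58/185 =0.31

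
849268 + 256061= 1105329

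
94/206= 47/103 = 0.46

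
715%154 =99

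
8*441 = 3528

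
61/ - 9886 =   -  61/9886 = -0.01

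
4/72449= 4/72449 = 0.00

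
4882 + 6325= 11207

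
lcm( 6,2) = 6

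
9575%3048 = 431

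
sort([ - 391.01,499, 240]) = [-391.01,  240 , 499]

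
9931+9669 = 19600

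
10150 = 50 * 203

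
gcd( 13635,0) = 13635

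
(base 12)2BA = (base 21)ka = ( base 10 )430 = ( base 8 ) 656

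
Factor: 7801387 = 11^1 * 709217^1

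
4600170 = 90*51113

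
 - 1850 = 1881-3731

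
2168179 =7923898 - 5755719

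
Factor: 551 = 19^1*29^1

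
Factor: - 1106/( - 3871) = 2^1*7^ ( - 1) = 2/7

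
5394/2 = 2697 = 2697.00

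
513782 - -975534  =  1489316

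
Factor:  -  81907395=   -  3^1*5^1*5460493^1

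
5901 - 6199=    - 298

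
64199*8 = 513592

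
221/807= 221/807=0.27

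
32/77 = 32/77  =  0.42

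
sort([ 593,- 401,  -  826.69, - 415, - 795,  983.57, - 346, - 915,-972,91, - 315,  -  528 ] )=[ - 972, - 915, - 826.69, - 795, - 528, - 415,  -  401, - 346, - 315, 91,593,983.57 ]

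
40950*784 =32104800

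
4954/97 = 51 + 7/97 = 51.07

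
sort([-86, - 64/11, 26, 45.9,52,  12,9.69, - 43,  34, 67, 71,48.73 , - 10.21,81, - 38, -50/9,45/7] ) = [-86, - 43, - 38, - 10.21,-64/11,-50/9,45/7, 9.69,12,26, 34,45.9,48.73,52, 67,71,81] 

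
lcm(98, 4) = 196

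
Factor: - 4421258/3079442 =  - 17^1*109^1*1193^1*1539721^( - 1 ) = - 2210629/1539721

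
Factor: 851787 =3^2*31^1*43^1 *71^1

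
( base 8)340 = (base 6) 1012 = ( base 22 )a4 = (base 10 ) 224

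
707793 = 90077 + 617716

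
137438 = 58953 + 78485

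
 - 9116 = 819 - 9935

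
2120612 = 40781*52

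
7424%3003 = 1418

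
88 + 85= 173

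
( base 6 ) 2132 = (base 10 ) 488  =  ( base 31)fn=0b111101000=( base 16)1e8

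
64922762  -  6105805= 58816957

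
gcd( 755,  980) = 5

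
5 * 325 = 1625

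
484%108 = 52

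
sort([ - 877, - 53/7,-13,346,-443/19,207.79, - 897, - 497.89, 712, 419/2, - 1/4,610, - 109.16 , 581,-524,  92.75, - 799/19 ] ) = [ - 897, - 877, - 524,  -  497.89, - 109.16, - 799/19, - 443/19, - 13, - 53/7, - 1/4,  92.75, 207.79, 419/2, 346, 581,610,712] 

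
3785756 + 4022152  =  7807908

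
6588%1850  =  1038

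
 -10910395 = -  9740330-1170065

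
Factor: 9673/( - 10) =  - 2^ ( - 1)*5^( - 1)*17^1* 569^1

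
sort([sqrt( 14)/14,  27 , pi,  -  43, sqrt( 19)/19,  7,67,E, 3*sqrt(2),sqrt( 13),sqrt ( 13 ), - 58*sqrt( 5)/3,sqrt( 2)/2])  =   [ - 58  *sqrt( 5) /3 , - 43,sqrt( 19)/19, sqrt( 14)/14, sqrt(2 ) /2,  E,pi,sqrt (13), sqrt( 13),3*sqrt( 2),  7, 27, 67 ] 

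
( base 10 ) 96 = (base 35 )2Q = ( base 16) 60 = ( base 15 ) 66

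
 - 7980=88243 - 96223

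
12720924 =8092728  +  4628196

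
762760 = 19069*40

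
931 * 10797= 10052007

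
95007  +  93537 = 188544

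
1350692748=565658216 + 785034532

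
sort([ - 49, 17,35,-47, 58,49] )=[ - 49, - 47, 17,  35 , 49, 58]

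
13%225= 13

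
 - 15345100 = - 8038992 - 7306108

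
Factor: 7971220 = 2^2*5^1*41^1 * 9721^1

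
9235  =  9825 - 590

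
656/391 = 1  +  265/391 = 1.68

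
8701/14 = 621 + 1/2 = 621.50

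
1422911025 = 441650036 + 981260989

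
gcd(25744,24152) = 8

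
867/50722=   867/50722 = 0.02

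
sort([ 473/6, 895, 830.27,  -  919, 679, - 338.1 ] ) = [ - 919, - 338.1,  473/6, 679,830.27,895]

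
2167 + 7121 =9288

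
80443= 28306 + 52137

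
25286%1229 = 706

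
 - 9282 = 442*( - 21)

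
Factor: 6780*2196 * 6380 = 2^6*3^3*5^2*11^1*29^1*61^1*113^1 = 94991054400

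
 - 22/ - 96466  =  11/48233 = 0.00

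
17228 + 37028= 54256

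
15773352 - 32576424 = - 16803072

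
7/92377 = 7/92377 = 0.00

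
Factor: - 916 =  - 2^2*229^1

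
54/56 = 27/28 =0.96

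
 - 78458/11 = -78458/11 = - 7132.55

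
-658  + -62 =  - 720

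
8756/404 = 21 + 68/101=21.67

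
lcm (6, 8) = 24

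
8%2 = 0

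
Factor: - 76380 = -2^2*3^1*5^1*19^1 * 67^1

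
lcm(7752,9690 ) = 38760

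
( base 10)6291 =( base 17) 14D1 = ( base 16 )1893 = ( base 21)E5C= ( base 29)7dr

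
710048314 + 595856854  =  1305905168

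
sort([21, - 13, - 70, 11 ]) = [ - 70 , - 13,11,21] 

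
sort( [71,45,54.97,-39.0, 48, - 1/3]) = [ - 39.0 , - 1/3,45,48,54.97, 71 ] 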